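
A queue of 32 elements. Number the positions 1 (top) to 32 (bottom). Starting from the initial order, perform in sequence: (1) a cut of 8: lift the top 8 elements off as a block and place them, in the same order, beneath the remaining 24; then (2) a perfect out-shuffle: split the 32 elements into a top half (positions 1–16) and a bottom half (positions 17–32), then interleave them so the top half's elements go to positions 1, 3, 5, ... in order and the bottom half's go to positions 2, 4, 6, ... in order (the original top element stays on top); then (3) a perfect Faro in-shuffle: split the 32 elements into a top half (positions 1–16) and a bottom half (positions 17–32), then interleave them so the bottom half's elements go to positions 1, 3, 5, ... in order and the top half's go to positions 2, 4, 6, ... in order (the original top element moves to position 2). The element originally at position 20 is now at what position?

Track the element from position 20 forward through each operation:
  after op 1 (cut 8): 20 → 12
  after op 2 (out-shuffle): 12 → 23
  after op 3 (in-shuffle): 23 → 13

13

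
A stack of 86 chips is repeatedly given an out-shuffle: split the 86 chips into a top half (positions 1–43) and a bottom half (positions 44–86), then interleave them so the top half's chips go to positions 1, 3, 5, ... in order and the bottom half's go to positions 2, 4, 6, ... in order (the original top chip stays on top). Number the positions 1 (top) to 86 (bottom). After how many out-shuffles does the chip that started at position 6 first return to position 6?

Follow position 6 under repeated out-shuffles:
6 → 11 → 21 → 41 → 81 → 76 → 66 → 46 → 6
It first returns after 8 out-shuffles.

8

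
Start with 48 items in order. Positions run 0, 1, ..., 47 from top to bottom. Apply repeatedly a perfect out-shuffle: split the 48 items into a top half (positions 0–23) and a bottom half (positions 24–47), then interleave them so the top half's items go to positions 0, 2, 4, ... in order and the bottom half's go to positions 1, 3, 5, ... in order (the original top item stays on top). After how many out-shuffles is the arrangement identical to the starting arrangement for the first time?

The out-shuffle permutes the 48 positions with cycle lengths [1, 1, 23, 23].
Every item is home exactly when every cycle has completed a whole number of laps, i.e. after lcm(1, 23) = 23 out-shuffles.

23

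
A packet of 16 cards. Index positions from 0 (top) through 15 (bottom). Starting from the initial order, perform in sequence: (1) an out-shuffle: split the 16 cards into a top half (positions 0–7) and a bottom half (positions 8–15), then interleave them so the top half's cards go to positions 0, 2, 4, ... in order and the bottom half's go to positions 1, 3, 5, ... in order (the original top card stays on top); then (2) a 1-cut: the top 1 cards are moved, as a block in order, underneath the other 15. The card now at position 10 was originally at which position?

13

Undo the operations in reverse order, starting from position 10:
  undo op 2 (cut 1): 10 ← 11
  undo op 1 (out-shuffle, from bottom half): 11 ← 13
So the card at position 10 came from original position 13.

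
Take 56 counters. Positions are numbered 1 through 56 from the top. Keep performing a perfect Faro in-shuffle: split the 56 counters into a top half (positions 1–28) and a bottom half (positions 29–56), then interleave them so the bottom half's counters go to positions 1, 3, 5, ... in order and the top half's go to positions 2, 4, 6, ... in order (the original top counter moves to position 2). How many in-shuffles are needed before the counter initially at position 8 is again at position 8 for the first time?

Follow position 8 under repeated in-shuffles:
8 → 16 → 32 → 7 → 14 → 28 → 56 → 55 → 53 → 49 → 41 → 25 → 50 → 43 → 29 → 1 → 2 → 4 → 8
It first returns after 18 in-shuffles.

18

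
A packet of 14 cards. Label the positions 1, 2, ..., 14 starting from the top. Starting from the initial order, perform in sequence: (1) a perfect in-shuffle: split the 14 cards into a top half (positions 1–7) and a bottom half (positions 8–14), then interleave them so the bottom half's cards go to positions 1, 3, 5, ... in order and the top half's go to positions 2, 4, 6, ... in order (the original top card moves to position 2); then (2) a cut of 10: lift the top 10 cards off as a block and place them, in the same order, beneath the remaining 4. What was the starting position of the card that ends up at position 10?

3

Undo the operations in reverse order, starting from position 10:
  undo op 2 (cut 10): 10 ← 6
  undo op 1 (in-shuffle, from top half): 6 ← 3
So the card at position 10 came from original position 3.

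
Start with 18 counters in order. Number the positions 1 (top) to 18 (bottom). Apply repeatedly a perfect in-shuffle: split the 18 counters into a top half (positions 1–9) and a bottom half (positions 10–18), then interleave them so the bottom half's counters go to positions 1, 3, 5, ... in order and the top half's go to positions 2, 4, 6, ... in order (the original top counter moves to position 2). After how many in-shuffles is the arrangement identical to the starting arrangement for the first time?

The in-shuffle permutes the 18 positions with cycle lengths [18].
Every counter is home exactly when every cycle has completed a whole number of laps, i.e. after lcm(18) = 18 in-shuffles.

18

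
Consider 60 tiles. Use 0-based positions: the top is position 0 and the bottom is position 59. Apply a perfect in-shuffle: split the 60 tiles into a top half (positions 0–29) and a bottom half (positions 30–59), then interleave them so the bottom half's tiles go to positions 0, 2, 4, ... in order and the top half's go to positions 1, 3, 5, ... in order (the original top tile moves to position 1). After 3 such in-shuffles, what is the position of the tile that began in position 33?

27

Track the tile's position through each in-shuffle:
33 → 6 → 13 → 27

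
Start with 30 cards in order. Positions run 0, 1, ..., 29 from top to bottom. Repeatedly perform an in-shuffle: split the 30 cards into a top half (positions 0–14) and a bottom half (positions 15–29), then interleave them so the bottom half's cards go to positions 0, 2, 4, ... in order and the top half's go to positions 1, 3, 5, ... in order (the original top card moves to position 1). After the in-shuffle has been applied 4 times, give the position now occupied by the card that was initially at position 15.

7

Track the card's position through each in-shuffle:
15 → 0 → 1 → 3 → 7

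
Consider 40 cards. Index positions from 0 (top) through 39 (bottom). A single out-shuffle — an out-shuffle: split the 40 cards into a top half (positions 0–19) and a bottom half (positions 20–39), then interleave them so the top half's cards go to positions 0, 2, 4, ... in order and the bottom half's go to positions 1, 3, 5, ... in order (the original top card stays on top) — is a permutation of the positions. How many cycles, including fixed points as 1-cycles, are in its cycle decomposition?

Trace each unvisited position around until it returns:
(0) (1 2 4 8 16 32 ... len 12) (3 6 12 24 9 18 ... len 12) (7 14 28 17 34 29 ... len 12) (13 26) (39)
6 cycles in total.

6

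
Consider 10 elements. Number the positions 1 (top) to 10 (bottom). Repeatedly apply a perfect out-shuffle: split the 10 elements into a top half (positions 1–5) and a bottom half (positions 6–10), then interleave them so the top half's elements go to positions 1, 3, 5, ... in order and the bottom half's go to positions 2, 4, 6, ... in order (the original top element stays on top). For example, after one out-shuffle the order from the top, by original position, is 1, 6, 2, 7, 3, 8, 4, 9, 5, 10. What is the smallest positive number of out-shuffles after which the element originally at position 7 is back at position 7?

Follow position 7 under repeated out-shuffles:
7 → 4 → 7
It first returns after 2 out-shuffles.

2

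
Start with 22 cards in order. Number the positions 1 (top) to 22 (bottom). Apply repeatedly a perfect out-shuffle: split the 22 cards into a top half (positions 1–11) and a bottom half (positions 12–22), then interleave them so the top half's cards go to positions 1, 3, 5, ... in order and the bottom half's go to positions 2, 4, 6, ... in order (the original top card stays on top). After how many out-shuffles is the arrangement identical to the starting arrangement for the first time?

6

The out-shuffle permutes the 22 positions with cycle lengths [1, 1, 2, 3, 3, 6, 6].
Every card is home exactly when every cycle has completed a whole number of laps, i.e. after lcm(1, 2, 3, 6) = 6 out-shuffles.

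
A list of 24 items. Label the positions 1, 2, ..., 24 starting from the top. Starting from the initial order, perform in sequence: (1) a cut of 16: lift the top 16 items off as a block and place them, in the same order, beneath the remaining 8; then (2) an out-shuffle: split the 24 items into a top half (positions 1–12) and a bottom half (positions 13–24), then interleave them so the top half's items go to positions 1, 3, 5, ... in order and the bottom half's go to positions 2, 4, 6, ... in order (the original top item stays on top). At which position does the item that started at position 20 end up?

7

Track the item from position 20 forward through each operation:
  after op 1 (cut 16): 20 → 4
  after op 2 (out-shuffle): 4 → 7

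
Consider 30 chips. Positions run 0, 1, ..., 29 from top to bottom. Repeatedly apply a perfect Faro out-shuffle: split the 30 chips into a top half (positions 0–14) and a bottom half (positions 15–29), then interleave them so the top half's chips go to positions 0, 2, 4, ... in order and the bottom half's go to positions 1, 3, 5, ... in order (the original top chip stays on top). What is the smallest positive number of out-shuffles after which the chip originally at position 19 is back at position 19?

Follow position 19 under repeated out-shuffles:
19 → 9 → 18 → 7 → 14 → 28 → 27 → 25 → ... → 19 (length 28)
It first returns after 28 out-shuffles.

28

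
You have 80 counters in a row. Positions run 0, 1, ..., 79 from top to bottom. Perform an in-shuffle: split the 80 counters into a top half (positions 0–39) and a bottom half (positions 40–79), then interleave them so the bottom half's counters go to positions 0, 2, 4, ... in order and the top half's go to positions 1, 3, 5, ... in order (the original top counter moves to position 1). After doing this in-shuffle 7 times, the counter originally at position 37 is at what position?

3

Track the counter's position through each in-shuffle:
37 → 75 → 70 → 60 → 40 → 0 → 1 → 3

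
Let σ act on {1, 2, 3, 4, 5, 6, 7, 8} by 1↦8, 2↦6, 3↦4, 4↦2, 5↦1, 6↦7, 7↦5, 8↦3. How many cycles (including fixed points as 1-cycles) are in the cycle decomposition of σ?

Cycle decomposition: (1 8 3 4 2 6 7 5).
1 cycle.

1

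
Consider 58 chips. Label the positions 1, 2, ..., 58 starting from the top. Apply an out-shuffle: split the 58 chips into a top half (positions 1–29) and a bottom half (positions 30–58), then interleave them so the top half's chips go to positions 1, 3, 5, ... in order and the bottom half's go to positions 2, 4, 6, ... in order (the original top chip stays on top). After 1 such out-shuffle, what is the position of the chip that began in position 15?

Track the chip's position through each out-shuffle:
15 → 29

29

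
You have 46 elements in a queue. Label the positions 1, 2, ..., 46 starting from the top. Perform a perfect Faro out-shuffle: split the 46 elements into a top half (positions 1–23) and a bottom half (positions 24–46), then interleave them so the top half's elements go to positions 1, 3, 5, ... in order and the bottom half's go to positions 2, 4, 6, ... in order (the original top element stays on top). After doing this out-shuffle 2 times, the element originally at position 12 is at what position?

Track the element's position through each out-shuffle:
12 → 23 → 45

45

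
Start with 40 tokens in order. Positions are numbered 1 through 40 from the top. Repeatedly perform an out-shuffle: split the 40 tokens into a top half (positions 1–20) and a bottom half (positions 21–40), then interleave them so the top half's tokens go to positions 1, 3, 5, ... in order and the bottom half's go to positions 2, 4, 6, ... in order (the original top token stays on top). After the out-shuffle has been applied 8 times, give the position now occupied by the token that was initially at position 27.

27

Track the token's position through each out-shuffle:
27 → 14 → 27 → 14 → 27 → 14 → 27 → 14 → 27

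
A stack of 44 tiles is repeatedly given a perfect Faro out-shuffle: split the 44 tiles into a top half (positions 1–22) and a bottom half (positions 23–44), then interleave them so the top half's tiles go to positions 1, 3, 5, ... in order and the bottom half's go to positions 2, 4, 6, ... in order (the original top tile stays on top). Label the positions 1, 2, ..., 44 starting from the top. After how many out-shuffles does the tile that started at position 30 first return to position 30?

Follow position 30 under repeated out-shuffles:
30 → 16 → 31 → 18 → 35 → 26 → 8 → 15 → 29 → 14 → 27 → 10 → 19 → 37 → 30
It first returns after 14 out-shuffles.

14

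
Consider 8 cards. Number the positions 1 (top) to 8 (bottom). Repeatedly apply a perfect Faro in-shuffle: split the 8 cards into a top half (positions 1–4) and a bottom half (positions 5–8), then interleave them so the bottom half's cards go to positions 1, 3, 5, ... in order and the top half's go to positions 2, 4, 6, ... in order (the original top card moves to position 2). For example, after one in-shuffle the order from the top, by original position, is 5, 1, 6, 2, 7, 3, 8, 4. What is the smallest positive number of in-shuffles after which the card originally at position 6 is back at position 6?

Follow position 6 under repeated in-shuffles:
6 → 3 → 6
It first returns after 2 in-shuffles.

2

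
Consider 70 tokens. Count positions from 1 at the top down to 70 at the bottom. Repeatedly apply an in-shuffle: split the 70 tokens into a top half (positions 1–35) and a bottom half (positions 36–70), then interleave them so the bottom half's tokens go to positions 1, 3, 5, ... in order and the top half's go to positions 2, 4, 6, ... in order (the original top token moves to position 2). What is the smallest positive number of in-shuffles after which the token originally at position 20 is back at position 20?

Follow position 20 under repeated in-shuffles:
20 → 40 → 9 → 18 → 36 → 1 → 2 → 4 → ... → 20 (length 35)
It first returns after 35 in-shuffles.

35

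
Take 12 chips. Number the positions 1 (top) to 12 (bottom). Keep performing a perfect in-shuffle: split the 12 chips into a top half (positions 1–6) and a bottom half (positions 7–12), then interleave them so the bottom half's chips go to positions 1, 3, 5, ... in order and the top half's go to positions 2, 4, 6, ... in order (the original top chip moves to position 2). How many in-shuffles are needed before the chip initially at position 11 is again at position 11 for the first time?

12

Follow position 11 under repeated in-shuffles:
11 → 9 → 5 → 10 → 7 → 1 → 2 → 4 → 8 → 3 → 6 → 12 → 11
It first returns after 12 in-shuffles.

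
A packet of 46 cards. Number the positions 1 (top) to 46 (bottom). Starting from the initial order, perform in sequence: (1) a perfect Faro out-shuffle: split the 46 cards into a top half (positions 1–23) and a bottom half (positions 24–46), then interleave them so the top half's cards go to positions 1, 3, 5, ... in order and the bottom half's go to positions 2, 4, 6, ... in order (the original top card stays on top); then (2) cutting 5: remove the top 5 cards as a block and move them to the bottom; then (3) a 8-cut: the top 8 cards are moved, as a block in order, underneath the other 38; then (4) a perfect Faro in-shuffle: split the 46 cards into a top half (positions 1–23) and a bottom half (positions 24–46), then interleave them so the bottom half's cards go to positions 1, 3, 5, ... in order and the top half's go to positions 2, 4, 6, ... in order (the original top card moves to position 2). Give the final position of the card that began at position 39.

Track the card from position 39 forward through each operation:
  after op 1 (out-shuffle): 39 → 32
  after op 2 (cut 5): 32 → 27
  after op 3 (cut 8): 27 → 19
  after op 4 (in-shuffle): 19 → 38

38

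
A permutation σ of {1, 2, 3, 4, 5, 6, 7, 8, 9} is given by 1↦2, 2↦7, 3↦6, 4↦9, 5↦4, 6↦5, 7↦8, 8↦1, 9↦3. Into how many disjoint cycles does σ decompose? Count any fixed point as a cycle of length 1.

2

Cycle decomposition: (1 2 7 8) (3 6 5 4 9).
2 cycles.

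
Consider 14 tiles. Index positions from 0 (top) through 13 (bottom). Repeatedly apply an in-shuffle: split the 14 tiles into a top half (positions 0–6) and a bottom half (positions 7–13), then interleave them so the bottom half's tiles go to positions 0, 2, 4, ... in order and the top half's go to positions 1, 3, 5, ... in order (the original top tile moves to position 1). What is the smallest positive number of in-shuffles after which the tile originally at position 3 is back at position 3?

Follow position 3 under repeated in-shuffles:
3 → 7 → 0 → 1 → 3
It first returns after 4 in-shuffles.

4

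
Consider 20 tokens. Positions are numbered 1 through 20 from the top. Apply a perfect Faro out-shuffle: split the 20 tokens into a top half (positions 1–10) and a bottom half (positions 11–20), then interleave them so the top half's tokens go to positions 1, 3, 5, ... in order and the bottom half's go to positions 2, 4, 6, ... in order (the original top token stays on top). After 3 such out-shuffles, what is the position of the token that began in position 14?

10

Track the token's position through each out-shuffle:
14 → 8 → 15 → 10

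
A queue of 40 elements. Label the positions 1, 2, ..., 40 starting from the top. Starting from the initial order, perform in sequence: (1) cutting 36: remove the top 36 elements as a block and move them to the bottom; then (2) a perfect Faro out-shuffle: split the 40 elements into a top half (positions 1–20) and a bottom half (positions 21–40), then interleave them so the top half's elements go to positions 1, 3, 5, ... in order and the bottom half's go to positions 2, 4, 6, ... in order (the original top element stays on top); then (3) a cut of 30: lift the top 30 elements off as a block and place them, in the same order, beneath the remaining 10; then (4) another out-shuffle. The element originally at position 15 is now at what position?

Track the element from position 15 forward through each operation:
  after op 1 (cut 36): 15 → 19
  after op 2 (out-shuffle): 19 → 37
  after op 3 (cut 30): 37 → 7
  after op 4 (out-shuffle): 7 → 13

13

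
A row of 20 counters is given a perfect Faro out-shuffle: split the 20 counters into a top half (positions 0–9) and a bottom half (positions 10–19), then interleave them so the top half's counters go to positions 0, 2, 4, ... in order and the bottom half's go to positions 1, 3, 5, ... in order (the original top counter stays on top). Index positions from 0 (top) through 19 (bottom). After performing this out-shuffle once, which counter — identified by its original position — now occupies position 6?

Work backwards from position 6, undoing one out-shuffle at a time:
6 ← 3
So the counter now at position 6 started at position 3.

3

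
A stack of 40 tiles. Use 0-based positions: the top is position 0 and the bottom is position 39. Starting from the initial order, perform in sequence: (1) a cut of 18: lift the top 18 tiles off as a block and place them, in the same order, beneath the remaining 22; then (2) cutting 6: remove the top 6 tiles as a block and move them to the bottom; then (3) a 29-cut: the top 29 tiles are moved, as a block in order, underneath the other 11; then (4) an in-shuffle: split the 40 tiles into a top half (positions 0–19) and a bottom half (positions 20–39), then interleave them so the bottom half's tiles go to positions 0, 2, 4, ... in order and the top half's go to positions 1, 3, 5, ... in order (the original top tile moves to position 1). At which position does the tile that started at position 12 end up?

38

Track the tile from position 12 forward through each operation:
  after op 1 (cut 18): 12 → 34
  after op 2 (cut 6): 34 → 28
  after op 3 (cut 29): 28 → 39
  after op 4 (in-shuffle): 39 → 38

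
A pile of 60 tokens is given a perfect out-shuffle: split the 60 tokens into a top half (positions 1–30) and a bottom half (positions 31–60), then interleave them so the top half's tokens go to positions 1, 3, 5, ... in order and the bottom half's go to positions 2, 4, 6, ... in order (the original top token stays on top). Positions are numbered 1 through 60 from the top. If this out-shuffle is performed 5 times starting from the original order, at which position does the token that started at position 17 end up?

41

Track the token's position through each out-shuffle:
17 → 33 → 6 → 11 → 21 → 41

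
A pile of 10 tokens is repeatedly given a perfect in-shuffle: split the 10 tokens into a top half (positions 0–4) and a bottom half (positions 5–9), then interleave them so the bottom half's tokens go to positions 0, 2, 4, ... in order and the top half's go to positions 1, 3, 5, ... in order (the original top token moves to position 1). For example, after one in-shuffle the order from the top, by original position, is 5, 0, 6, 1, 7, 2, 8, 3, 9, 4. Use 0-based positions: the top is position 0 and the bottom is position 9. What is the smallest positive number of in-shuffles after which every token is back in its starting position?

10

The in-shuffle permutes the 10 positions with cycle lengths [10].
Every token is home exactly when every cycle has completed a whole number of laps, i.e. after lcm(10) = 10 in-shuffles.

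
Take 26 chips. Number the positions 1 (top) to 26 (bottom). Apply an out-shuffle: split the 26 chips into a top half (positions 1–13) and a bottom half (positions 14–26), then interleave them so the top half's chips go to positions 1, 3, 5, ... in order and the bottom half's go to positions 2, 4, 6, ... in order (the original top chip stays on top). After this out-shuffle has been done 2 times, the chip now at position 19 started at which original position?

Work backwards from position 19, undoing one out-shuffle at a time:
19 ← 10 ← 18
So the chip now at position 19 started at position 18.

18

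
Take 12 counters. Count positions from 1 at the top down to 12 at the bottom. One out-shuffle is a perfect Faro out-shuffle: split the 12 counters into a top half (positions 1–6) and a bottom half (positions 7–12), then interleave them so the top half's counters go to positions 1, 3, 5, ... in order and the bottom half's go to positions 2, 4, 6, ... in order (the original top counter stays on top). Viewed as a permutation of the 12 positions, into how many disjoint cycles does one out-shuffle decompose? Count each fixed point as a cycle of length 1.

3

Trace each unvisited position around until it returns:
(1) (2 3 5 9 6 11 10 8 4 7) (12)
3 cycles in total.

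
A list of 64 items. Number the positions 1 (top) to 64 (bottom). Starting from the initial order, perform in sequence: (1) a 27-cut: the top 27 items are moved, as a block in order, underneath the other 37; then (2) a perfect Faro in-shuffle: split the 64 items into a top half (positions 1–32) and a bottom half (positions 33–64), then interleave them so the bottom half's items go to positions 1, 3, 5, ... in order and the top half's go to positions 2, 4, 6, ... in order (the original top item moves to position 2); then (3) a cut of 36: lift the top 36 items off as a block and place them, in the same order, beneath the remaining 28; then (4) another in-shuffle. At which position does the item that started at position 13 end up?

Track the item from position 13 forward through each operation:
  after op 1 (cut 27): 13 → 50
  after op 2 (in-shuffle): 50 → 35
  after op 3 (cut 36): 35 → 63
  after op 4 (in-shuffle): 63 → 61

61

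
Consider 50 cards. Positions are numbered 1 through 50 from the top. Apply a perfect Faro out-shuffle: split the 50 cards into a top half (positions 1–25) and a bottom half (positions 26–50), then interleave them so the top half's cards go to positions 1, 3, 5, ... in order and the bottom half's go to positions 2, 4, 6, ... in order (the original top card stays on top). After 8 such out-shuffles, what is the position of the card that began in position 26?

31

Track the card's position through each out-shuffle:
26 → 2 → 3 → 5 → 9 → 17 → 33 → 16 → 31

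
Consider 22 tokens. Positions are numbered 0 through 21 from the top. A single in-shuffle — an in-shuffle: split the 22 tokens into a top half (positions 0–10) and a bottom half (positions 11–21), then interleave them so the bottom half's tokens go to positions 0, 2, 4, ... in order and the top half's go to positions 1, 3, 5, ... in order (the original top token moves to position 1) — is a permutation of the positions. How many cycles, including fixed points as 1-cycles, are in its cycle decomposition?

2

Trace each unvisited position around until it returns:
(0 1 3 7 15 8 ... len 11) (4 9 19 16 10 21 ... len 11)
2 cycles in total.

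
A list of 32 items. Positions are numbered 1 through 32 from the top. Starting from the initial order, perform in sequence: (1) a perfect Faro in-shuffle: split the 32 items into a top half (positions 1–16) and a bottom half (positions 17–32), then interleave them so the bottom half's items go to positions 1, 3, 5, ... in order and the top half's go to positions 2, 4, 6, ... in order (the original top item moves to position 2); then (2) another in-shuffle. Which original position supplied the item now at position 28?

Undo the operations in reverse order, starting from position 28:
  undo op 2 (in-shuffle, from top half): 28 ← 14
  undo op 1 (in-shuffle, from top half): 14 ← 7
So the item at position 28 came from original position 7.

7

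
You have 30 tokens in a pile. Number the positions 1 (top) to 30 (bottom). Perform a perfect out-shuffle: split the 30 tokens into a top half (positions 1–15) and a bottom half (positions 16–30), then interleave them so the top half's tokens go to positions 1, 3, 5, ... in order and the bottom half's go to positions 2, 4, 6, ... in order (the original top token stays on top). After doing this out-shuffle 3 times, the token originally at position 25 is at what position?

Track the token's position through each out-shuffle:
25 → 20 → 10 → 19

19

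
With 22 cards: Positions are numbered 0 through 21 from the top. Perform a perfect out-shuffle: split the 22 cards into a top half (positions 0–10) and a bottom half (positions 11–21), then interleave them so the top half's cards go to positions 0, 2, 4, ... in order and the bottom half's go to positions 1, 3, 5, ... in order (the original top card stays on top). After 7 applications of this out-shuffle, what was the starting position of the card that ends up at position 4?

Work backwards from position 4, undoing one out-shuffle at a time:
4 ← 2 ← 1 ← 11 ← 16 ← 8 ← 4 ← 2
So the card now at position 4 started at position 2.

2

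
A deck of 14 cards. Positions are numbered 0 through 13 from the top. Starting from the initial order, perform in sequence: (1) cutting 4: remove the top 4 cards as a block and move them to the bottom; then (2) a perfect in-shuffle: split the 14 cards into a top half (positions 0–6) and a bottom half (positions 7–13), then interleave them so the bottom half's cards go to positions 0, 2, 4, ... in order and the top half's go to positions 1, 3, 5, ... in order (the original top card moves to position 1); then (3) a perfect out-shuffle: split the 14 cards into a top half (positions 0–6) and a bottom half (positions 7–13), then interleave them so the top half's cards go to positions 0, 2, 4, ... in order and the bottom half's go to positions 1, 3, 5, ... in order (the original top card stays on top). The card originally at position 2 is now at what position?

Track the card from position 2 forward through each operation:
  after op 1 (cut 4): 2 → 12
  after op 2 (in-shuffle): 12 → 10
  after op 3 (out-shuffle): 10 → 7

7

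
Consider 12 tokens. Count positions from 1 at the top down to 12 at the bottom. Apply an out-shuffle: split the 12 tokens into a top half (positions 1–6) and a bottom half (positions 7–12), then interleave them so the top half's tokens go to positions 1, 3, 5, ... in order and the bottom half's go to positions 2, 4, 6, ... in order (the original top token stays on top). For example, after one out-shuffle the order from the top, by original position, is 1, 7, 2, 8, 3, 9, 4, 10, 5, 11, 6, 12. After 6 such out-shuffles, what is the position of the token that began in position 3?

Track the token's position through each out-shuffle:
3 → 5 → 9 → 6 → 11 → 10 → 8

8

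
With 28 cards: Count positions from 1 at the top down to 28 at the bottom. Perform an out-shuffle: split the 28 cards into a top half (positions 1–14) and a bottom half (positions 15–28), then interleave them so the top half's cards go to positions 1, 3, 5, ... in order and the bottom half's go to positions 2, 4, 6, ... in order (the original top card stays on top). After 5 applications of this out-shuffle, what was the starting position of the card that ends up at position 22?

Work backwards from position 22, undoing one out-shuffle at a time:
22 ← 25 ← 13 ← 7 ← 4 ← 16
So the card now at position 22 started at position 16.

16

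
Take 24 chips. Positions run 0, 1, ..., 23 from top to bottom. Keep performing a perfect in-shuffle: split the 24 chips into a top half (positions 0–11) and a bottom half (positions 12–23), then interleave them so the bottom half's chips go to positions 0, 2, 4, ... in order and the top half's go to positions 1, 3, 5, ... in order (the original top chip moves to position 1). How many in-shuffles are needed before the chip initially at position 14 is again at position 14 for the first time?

Follow position 14 under repeated in-shuffles:
14 → 4 → 9 → 19 → 14
It first returns after 4 in-shuffles.

4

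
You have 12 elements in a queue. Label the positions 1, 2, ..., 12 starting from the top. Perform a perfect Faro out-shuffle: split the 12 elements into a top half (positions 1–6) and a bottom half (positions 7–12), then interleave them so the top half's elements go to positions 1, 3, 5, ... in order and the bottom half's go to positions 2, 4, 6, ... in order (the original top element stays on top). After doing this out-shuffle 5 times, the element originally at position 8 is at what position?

Track the element's position through each out-shuffle:
8 → 4 → 7 → 2 → 3 → 5

5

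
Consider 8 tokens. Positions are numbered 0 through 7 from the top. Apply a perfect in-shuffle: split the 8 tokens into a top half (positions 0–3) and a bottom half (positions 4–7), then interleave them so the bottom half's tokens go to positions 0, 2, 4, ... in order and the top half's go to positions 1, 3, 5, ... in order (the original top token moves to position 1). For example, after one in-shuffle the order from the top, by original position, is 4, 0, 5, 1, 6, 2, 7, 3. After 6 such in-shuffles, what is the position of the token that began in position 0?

0

Track the token's position through each in-shuffle:
0 → 1 → 3 → 7 → 6 → 4 → 0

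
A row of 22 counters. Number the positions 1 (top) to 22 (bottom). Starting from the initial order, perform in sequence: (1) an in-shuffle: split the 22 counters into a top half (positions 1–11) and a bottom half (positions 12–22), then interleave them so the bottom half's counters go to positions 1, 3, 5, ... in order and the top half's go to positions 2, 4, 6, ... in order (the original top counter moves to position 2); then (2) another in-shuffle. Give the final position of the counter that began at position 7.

5

Track the counter from position 7 forward through each operation:
  after op 1 (in-shuffle): 7 → 14
  after op 2 (in-shuffle): 14 → 5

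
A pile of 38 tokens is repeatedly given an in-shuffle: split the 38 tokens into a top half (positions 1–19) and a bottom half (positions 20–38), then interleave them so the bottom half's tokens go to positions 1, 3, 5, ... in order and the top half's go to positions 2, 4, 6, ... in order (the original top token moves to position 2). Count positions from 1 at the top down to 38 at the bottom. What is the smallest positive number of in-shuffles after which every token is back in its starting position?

12

The in-shuffle permutes the 38 positions with cycle lengths [2, 12, 12, 12].
Every token is home exactly when every cycle has completed a whole number of laps, i.e. after lcm(2, 12) = 12 in-shuffles.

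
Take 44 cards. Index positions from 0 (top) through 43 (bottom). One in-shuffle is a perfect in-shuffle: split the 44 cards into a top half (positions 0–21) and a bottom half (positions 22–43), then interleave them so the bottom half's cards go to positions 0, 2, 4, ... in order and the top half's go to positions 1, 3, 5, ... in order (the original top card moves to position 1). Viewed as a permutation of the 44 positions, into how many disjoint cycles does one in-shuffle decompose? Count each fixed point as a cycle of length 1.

7

Trace each unvisited position around until it returns:
(0 1 3 7 15 31 ... len 12) (2 5 11 23) (4 9 19 39 34 24) (6 13 27 10 21 43 ... len 12) (8 17 35 26) (14 29) (20 41 38 32)
7 cycles in total.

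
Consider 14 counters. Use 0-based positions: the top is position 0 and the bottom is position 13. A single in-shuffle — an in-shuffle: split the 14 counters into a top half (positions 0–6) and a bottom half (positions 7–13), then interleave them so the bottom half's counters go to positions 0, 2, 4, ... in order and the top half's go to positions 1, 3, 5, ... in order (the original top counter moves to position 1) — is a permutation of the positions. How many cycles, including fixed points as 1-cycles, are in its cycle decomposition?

4

Trace each unvisited position around until it returns:
(0 1 3 7) (2 5 11 8) (4 9) (6 13 12 10)
4 cycles in total.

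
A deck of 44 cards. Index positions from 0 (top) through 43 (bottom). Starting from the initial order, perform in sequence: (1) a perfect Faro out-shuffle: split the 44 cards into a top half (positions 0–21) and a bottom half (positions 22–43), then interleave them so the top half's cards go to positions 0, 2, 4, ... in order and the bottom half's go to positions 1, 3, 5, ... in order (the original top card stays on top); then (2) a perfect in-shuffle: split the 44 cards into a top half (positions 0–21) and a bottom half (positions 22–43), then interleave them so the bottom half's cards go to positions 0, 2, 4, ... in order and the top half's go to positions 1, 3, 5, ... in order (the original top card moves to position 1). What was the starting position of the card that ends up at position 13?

3

Undo the operations in reverse order, starting from position 13:
  undo op 2 (in-shuffle, from top half): 13 ← 6
  undo op 1 (out-shuffle, from top half): 6 ← 3
So the card at position 13 came from original position 3.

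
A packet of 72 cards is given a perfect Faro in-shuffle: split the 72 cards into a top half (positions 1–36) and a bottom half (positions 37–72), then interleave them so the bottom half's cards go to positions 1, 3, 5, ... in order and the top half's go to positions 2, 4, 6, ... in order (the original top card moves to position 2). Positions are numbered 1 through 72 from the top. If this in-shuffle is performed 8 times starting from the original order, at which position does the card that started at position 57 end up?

Track the card's position through each in-shuffle:
57 → 41 → 9 → 18 → 36 → 72 → 71 → 69 → 65

65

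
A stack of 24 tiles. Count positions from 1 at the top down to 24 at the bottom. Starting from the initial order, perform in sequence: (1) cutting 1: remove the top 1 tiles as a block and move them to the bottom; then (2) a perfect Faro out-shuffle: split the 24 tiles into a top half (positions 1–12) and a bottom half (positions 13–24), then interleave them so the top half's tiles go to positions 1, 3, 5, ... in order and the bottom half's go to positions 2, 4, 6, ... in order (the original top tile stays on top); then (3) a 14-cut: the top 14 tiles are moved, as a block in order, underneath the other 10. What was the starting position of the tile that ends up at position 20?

18

Undo the operations in reverse order, starting from position 20:
  undo op 3 (cut 14): 20 ← 10
  undo op 2 (out-shuffle, from bottom half): 10 ← 17
  undo op 1 (cut 1): 17 ← 18
So the tile at position 20 came from original position 18.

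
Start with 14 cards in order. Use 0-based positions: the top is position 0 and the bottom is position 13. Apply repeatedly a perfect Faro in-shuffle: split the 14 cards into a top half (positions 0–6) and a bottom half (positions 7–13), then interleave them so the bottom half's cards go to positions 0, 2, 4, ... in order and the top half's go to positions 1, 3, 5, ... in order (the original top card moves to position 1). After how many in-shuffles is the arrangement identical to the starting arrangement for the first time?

The in-shuffle permutes the 14 positions with cycle lengths [2, 4, 4, 4].
Every card is home exactly when every cycle has completed a whole number of laps, i.e. after lcm(2, 4) = 4 in-shuffles.

4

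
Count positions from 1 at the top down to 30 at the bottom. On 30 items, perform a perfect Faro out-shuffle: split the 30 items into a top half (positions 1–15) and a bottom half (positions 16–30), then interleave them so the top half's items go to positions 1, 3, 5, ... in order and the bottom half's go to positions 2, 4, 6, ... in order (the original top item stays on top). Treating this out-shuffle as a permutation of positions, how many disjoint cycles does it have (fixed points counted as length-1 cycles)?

Trace each unvisited position around until it returns:
(1) (2 3 5 9 17 4 ... len 28) (30)
3 cycles in total.

3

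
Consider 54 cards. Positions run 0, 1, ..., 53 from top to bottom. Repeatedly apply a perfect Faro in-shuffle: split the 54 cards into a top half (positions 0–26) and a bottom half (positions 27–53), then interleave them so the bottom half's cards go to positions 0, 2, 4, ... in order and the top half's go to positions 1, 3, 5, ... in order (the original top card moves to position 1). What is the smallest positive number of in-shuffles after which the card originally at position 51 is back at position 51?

Follow position 51 under repeated in-shuffles:
51 → 48 → 42 → 30 → 6 → 13 → 27 → 0 → 1 → 3 → 7 → 15 → 31 → 8 → 17 → 35 → 16 → 33 → 12 → 25 → 51
It first returns after 20 in-shuffles.

20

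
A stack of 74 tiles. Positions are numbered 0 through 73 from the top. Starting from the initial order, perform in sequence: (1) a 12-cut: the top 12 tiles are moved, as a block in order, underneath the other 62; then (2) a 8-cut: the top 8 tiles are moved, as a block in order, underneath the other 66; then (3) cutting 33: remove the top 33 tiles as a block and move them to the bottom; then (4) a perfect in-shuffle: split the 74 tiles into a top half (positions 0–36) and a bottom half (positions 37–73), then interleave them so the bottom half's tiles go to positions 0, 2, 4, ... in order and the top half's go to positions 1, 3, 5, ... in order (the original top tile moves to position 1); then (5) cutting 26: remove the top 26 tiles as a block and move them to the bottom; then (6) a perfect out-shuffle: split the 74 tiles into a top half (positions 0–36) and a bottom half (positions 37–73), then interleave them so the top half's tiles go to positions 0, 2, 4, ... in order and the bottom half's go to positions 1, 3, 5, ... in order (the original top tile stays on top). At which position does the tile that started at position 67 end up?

Track the tile from position 67 forward through each operation:
  after op 1 (cut 12): 67 → 55
  after op 2 (cut 8): 55 → 47
  after op 3 (cut 33): 47 → 14
  after op 4 (in-shuffle): 14 → 29
  after op 5 (cut 26): 29 → 3
  after op 6 (out-shuffle): 3 → 6

6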